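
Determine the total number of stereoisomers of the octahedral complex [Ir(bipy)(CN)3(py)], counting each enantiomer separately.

The six octahedral sites form three mutually perpendicular trans pairs.
Each bipy is bidentate and must span two cis positions.
The distinct arrangements are (2 in all): CN mer; CN fac.
Each arrangement has an internal mirror plane or centre of symmetry, so none is chiral.

2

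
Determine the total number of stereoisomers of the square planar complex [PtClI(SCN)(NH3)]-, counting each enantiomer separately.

3

A square has two trans pairs of vertices; adjacent vertices are cis.
The distinct arrangements are (3 in all): (Cl/NH3 trans, I/SCN trans); (Cl/SCN trans, I/NH3 trans); (Cl/I trans, NH3/SCN trans).
Each arrangement has an internal mirror plane or centre of symmetry, so none is chiral.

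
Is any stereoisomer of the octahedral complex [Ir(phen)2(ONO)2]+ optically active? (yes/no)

The six octahedral sites form three mutually perpendicular trans pairs.
Each phen is bidentate and must span two cis positions.
There are 2 geometric isomers: ONO trans; ONO cis (chiral).
One of these lacks any improper symmetry element and so occurs as an enantiomeric pair, giving 2 + 1 = 3 stereoisomers in total.

yes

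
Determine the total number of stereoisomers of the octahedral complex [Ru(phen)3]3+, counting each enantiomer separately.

Each phen is bidentate and must span two cis positions.
Only one geometric arrangement is possible; it has no improper symmetry element, so it exists as a pair of enantiomers (2 stereoisomers).

2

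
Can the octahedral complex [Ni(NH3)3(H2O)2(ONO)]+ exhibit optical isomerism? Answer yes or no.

The distinct arrangements are (3 in all): NH3 mer, H2O trans; NH3 fac, H2O cis; NH3 mer, H2O cis.
Each arrangement has an internal mirror plane or centre of symmetry, so none is chiral.

no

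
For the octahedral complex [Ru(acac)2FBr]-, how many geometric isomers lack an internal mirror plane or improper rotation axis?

1

Each acac is bidentate and must span two cis positions.
The distinct arrangements are (2 in all): F and Br mutually trans; F and Br mutually cis (chiral).
One of these lacks any improper symmetry element and so occurs as an enantiomeric pair, giving 2 + 1 = 3 stereoisomers in total.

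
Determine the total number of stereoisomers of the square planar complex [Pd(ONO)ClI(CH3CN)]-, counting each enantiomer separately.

3

Working through the distinct placements yields 3 geometric isomers: (CH3CN/I trans, Cl/ONO trans); (CH3CN/ONO trans, Cl/I trans); (CH3CN/Cl trans, I/ONO trans).
Each arrangement has an internal mirror plane or centre of symmetry, so none is chiral.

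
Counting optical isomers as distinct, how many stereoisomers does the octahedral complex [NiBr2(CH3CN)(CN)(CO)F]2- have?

Systematic enumeration (placing each ligand type in turn and discarding arrangements equivalent by rotation or reflection) gives 9 geometric isomers.
Of these, 6 lack any improper symmetry element and so occur as enantiomeric pairs, giving 9 + 6 = 15 stereoisomers in total.

15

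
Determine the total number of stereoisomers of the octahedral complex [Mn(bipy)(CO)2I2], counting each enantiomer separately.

The six octahedral sites form three mutually perpendicular trans pairs.
Each bipy is bidentate and must span two cis positions.
The distinct arrangements are (3 in all): CO trans, I cis; CO cis, I cis (chiral); CO cis, I trans.
One of these lacks any improper symmetry element and so occurs as an enantiomeric pair, giving 3 + 1 = 4 stereoisomers in total.

4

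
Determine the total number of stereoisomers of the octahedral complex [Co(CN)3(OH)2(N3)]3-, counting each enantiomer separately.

3

The distinct arrangements are (3 in all): CN mer, OH trans; CN mer, OH cis; CN fac, OH cis.
Each arrangement has an internal mirror plane or centre of symmetry, so none is chiral.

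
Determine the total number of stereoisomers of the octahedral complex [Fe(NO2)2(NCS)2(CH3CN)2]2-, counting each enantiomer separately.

The six octahedral sites form three mutually perpendicular trans pairs.
Working through the distinct placements yields 5 geometric isomers: NO2 trans, NCS trans, CH3CN trans; NO2 cis, NCS cis, CH3CN trans; NO2 trans, NCS cis, CH3CN cis; NO2 cis, NCS cis, CH3CN cis (chiral); NO2 cis, NCS trans, CH3CN cis.
One of these lacks any improper symmetry element and so occurs as an enantiomeric pair, giving 5 + 1 = 6 stereoisomers in total.

6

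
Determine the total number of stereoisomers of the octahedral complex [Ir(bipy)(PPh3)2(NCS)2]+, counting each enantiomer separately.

4

The six octahedral sites form three mutually perpendicular trans pairs.
Each bipy is bidentate and must span two cis positions.
Systematic placement gives 3 geometric isomers: PPh3 cis, NCS trans; PPh3 cis, NCS cis (chiral); PPh3 trans, NCS cis.
One of these lacks any improper symmetry element and so occurs as an enantiomeric pair, giving 3 + 1 = 4 stereoisomers in total.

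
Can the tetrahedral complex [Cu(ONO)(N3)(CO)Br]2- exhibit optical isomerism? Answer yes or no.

All four vertices of a tetrahedron are equivalent and mutually adjacent, so cis/trans isomerism cannot arise.
Only one geometric arrangement is possible; it has no improper symmetry element, so it exists as a pair of enantiomers (2 stereoisomers).

yes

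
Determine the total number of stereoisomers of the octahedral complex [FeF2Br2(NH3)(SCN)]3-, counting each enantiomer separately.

8

In an octahedral complex each vertex has one trans partner and four cis neighbours.
Systematic placement gives 6 geometric isomers: F trans, Br trans; F cis, Br trans; F cis, Br cis (3 arrangements, 2 chiral); F trans, Br cis.
Of these, 2 lack any improper symmetry element and so occur as enantiomeric pairs, giving 6 + 2 = 8 stereoisomers in total.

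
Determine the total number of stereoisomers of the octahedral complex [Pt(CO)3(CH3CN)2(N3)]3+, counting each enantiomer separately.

3

An octahedron has six vertices in three trans pairs; every non-trans pair is cis.
Working through the distinct placements yields 3 geometric isomers: CO mer, CH3CN trans; CO fac, CH3CN cis; CO mer, CH3CN cis.
Each arrangement has an internal mirror plane or centre of symmetry, so none is chiral.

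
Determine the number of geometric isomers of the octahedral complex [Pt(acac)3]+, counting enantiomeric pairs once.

1

An octahedron has six vertices in three trans pairs; every non-trans pair is cis.
Each acac is bidentate and must span two cis positions.
Only one geometric arrangement is possible; it has no improper symmetry element, so it exists as a pair of enantiomers (2 stereoisomers).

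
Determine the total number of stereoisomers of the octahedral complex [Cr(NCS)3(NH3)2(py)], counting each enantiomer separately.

3

The distinct arrangements are (3 in all): NCS mer, NH3 cis; NCS mer, NH3 trans; NCS fac, NH3 cis.
Each arrangement has an internal mirror plane or centre of symmetry, so none is chiral.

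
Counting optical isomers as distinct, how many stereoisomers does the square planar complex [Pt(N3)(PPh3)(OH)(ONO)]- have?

Working through the distinct placements yields 3 geometric isomers: (N3/ONO trans, OH/PPh3 trans); (N3/PPh3 trans, OH/ONO trans); (N3/OH trans, ONO/PPh3 trans).
Each arrangement has an internal mirror plane or centre of symmetry, so none is chiral.

3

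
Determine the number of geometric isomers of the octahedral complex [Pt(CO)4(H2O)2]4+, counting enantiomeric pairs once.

Systematic placement gives 2 geometric isomers: H2O trans; H2O cis.

2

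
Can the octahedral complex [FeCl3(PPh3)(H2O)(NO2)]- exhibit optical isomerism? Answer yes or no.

yes

The six octahedral sites form three mutually perpendicular trans pairs.
Working through the distinct placements yields 4 geometric isomers: Cl mer (3 arrangements); Cl fac (chiral).
One of these lacks any improper symmetry element and so occurs as an enantiomeric pair, giving 4 + 1 = 5 stereoisomers in total.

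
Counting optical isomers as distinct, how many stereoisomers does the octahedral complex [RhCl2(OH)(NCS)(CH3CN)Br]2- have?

15

The six octahedral sites form three mutually perpendicular trans pairs.
Systematic enumeration (placing each ligand type in turn and discarding arrangements equivalent by rotation or reflection) gives 9 geometric isomers.
Of these, 6 lack any improper symmetry element and so occur as enantiomeric pairs, giving 9 + 6 = 15 stereoisomers in total.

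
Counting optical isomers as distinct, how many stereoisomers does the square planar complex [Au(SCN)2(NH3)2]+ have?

2

There are 2 geometric isomers: SCN cis; SCN trans.
Each arrangement has an internal mirror plane or centre of symmetry, so none is chiral.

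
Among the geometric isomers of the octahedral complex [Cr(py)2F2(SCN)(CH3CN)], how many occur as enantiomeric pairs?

2

An octahedron has six vertices in three trans pairs; every non-trans pair is cis.
Working through the distinct placements yields 6 geometric isomers: py trans, F cis; py cis, F cis (3 arrangements, 2 chiral); py trans, F trans; py cis, F trans.
Of these, 2 lack any improper symmetry element and so occur as enantiomeric pairs, giving 6 + 2 = 8 stereoisomers in total.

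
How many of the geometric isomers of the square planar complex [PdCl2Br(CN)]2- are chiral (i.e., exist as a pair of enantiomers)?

A square has two trans pairs of vertices; adjacent vertices are cis.
The distinct arrangements are (2 in all): Cl cis; Cl trans.
Each arrangement has an internal mirror plane or centre of symmetry, so none is chiral.

0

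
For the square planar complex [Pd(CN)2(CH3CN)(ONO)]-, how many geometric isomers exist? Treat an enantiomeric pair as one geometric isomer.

A square has two trans pairs of vertices; adjacent vertices are cis.
There are 2 geometric isomers: CN cis; CN trans.

2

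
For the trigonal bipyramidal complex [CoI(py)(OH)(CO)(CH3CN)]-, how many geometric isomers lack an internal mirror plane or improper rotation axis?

10

In a trigonal bipyramid the two axial positions differ from the three equatorial ones.
Exhaustive case analysis gives 10 geometric isomers.
Of these, 10 lack any improper symmetry element and so occur as enantiomeric pairs, giving 10 + 10 = 20 stereoisomers in total.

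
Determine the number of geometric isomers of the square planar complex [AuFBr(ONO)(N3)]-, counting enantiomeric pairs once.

3

Systematic placement gives 3 geometric isomers: (Br/N3 trans, F/ONO trans); (Br/ONO trans, F/N3 trans); (Br/F trans, N3/ONO trans).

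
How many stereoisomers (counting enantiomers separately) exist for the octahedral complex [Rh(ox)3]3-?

In an octahedral complex each vertex has one trans partner and four cis neighbours.
Each ox is bidentate and must span two cis positions.
Only one geometric arrangement is possible; it has no improper symmetry element, so it exists as a pair of enantiomers (2 stereoisomers).

2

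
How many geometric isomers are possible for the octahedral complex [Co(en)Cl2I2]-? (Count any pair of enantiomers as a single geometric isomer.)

3

An octahedron has six vertices in three trans pairs; every non-trans pair is cis.
Each en is bidentate and must span two cis positions.
There are 3 geometric isomers: Cl trans, I cis; Cl cis, I cis (chiral); Cl cis, I trans.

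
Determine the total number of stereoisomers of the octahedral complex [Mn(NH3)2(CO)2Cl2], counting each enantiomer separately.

6

An octahedron has six vertices in three trans pairs; every non-trans pair is cis.
Working through the distinct placements yields 5 geometric isomers: NH3 trans, CO trans, Cl trans; NH3 cis, CO trans, Cl cis; NH3 trans, CO cis, Cl cis; NH3 cis, CO cis, Cl cis (chiral); NH3 cis, CO cis, Cl trans.
One of these lacks any improper symmetry element and so occurs as an enantiomeric pair, giving 5 + 1 = 6 stereoisomers in total.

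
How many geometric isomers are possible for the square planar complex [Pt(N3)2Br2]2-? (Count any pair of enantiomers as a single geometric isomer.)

2

In a square planar complex each vertex has one trans partner and two cis neighbours.
There are 2 geometric isomers: N3 cis; N3 trans.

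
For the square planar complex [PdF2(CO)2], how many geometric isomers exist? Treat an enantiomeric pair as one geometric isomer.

2

A square has two trans pairs of vertices; adjacent vertices are cis.
Systematic placement gives 2 geometric isomers: F cis; F trans.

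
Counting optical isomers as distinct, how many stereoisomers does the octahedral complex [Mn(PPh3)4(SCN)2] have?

The six octahedral sites form three mutually perpendicular trans pairs.
There are 2 geometric isomers: SCN trans; SCN cis.
Each arrangement has an internal mirror plane or centre of symmetry, so none is chiral.

2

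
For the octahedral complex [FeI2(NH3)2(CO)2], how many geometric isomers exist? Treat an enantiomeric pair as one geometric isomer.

5

In an octahedral complex each vertex has one trans partner and four cis neighbours.
Working through the distinct placements yields 5 geometric isomers: I trans, NH3 trans, CO trans; I cis, NH3 cis, CO trans; I cis, NH3 trans, CO cis; I cis, NH3 cis, CO cis (chiral); I trans, NH3 cis, CO cis.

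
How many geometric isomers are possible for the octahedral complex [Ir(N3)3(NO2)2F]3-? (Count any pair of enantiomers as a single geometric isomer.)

The six octahedral sites form three mutually perpendicular trans pairs.
The distinct arrangements are (3 in all): N3 mer, NO2 trans; N3 fac, NO2 cis; N3 mer, NO2 cis.

3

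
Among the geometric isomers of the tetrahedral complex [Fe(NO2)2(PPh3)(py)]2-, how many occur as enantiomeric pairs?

0

Only one geometric arrangement is possible.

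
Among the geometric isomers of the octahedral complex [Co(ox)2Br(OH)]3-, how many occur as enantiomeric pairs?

An octahedron has six vertices in three trans pairs; every non-trans pair is cis.
Each ox is bidentate and must span two cis positions.
Systematic placement gives 2 geometric isomers: Br and OH mutually trans; Br and OH mutually cis (chiral).
One of these lacks any improper symmetry element and so occurs as an enantiomeric pair, giving 2 + 1 = 3 stereoisomers in total.

1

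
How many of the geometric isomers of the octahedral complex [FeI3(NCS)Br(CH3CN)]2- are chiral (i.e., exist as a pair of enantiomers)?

An octahedron has six vertices in three trans pairs; every non-trans pair is cis.
Systematic placement gives 4 geometric isomers: I mer (3 arrangements); I fac (chiral).
One of these lacks any improper symmetry element and so occurs as an enantiomeric pair, giving 4 + 1 = 5 stereoisomers in total.

1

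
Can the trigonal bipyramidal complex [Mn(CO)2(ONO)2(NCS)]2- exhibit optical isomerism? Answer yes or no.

Systematic enumeration (placing each ligand type in turn and discarding arrangements equivalent by rotation or reflection) gives 5 geometric isomers.
One of these lacks any improper symmetry element and so occurs as an enantiomeric pair, giving 5 + 1 = 6 stereoisomers in total.

yes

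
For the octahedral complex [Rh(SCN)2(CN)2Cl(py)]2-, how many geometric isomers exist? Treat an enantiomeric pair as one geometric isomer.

6

An octahedron has six vertices in three trans pairs; every non-trans pair is cis.
The distinct arrangements are (6 in all): SCN cis, CN trans; SCN trans, CN trans; SCN cis, CN cis (3 arrangements, 2 chiral); SCN trans, CN cis.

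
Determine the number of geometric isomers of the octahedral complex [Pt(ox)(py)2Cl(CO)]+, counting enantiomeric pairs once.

4

Each ox is bidentate and must span two cis positions.
Systematic placement gives 4 geometric isomers: py cis (3 arrangements, 2 chiral); py trans.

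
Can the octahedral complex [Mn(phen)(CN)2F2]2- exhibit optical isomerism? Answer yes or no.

Each phen is bidentate and must span two cis positions.
Systematic placement gives 3 geometric isomers: CN trans, F cis; CN cis, F cis (chiral); CN cis, F trans.
One of these lacks any improper symmetry element and so occurs as an enantiomeric pair, giving 3 + 1 = 4 stereoisomers in total.

yes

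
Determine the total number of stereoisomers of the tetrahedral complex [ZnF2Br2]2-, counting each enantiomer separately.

Only one geometric arrangement is possible.

1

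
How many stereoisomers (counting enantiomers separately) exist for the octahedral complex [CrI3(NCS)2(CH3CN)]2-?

The six octahedral sites form three mutually perpendicular trans pairs.
Systematic placement gives 3 geometric isomers: I mer, NCS trans; I fac, NCS cis; I mer, NCS cis.
Each arrangement has an internal mirror plane or centre of symmetry, so none is chiral.

3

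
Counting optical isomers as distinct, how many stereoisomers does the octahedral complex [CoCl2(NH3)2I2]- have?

6

There are 5 geometric isomers: Cl trans, NH3 trans, I trans; Cl trans, NH3 cis, I cis; Cl cis, NH3 trans, I cis; Cl cis, NH3 cis, I cis (chiral); Cl cis, NH3 cis, I trans.
One of these lacks any improper symmetry element and so occurs as an enantiomeric pair, giving 5 + 1 = 6 stereoisomers in total.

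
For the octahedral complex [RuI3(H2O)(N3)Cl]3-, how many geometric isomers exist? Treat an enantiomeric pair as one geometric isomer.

4

An octahedron has six vertices in three trans pairs; every non-trans pair is cis.
Systematic placement gives 4 geometric isomers: I mer (3 arrangements); I fac (chiral).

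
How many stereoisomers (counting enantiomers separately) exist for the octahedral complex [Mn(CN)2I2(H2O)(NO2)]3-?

In an octahedral complex each vertex has one trans partner and four cis neighbours.
The distinct arrangements are (6 in all): CN trans, I cis; CN trans, I trans; CN cis, I cis (3 arrangements, 2 chiral); CN cis, I trans.
Of these, 2 lack any improper symmetry element and so occur as enantiomeric pairs, giving 6 + 2 = 8 stereoisomers in total.

8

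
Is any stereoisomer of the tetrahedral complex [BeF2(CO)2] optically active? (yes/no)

no

Only one geometric arrangement is possible.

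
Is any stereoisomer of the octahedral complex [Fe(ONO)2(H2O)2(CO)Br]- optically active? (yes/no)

Working through the distinct placements yields 6 geometric isomers: ONO trans, H2O trans; ONO cis, H2O cis (3 arrangements, 2 chiral); ONO trans, H2O cis; ONO cis, H2O trans.
Of these, 2 lack any improper symmetry element and so occur as enantiomeric pairs, giving 6 + 2 = 8 stereoisomers in total.

yes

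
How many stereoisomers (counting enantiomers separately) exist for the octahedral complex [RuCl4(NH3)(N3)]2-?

In an octahedral complex each vertex has one trans partner and four cis neighbours.
Working through the distinct placements yields 2 geometric isomers: NH3 and N3 mutually trans; NH3 and N3 mutually cis.
Each arrangement has an internal mirror plane or centre of symmetry, so none is chiral.

2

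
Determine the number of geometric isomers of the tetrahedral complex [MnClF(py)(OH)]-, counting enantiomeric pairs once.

In a tetrahedral complex all four positions are equivalent and every pair of ligands is adjacent — there is no cis/trans distinction.
Only one geometric arrangement is possible; it has no improper symmetry element, so it exists as a pair of enantiomers (2 stereoisomers).

1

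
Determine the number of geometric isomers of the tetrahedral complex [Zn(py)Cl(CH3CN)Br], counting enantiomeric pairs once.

Only one geometric arrangement is possible; it has no improper symmetry element, so it exists as a pair of enantiomers (2 stereoisomers).

1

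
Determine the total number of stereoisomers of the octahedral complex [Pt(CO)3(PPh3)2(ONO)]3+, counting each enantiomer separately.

3

The six octahedral sites form three mutually perpendicular trans pairs.
There are 3 geometric isomers: CO mer, PPh3 trans; CO mer, PPh3 cis; CO fac, PPh3 cis.
Each arrangement has an internal mirror plane or centre of symmetry, so none is chiral.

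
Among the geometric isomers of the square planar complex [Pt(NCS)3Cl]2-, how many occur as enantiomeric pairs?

0

In a square planar complex each vertex has one trans partner and two cis neighbours.
Only one geometric arrangement is possible.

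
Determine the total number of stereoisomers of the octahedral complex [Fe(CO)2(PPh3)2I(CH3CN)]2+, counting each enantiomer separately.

8

In an octahedral complex each vertex has one trans partner and four cis neighbours.
The distinct arrangements are (6 in all): CO cis, PPh3 trans; CO cis, PPh3 cis (3 arrangements, 2 chiral); CO trans, PPh3 trans; CO trans, PPh3 cis.
Of these, 2 lack any improper symmetry element and so occur as enantiomeric pairs, giving 6 + 2 = 8 stereoisomers in total.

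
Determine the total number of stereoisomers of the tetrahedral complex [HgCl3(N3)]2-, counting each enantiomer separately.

Only one geometric arrangement is possible.

1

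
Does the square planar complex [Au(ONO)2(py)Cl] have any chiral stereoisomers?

In a square planar complex each vertex has one trans partner and two cis neighbours.
Systematic placement gives 2 geometric isomers: ONO cis; ONO trans.
Each arrangement has an internal mirror plane or centre of symmetry, so none is chiral.

no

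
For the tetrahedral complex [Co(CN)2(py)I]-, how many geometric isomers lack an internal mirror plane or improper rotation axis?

0

In a tetrahedral complex all four positions are equivalent and every pair of ligands is adjacent — there is no cis/trans distinction.
Only one geometric arrangement is possible.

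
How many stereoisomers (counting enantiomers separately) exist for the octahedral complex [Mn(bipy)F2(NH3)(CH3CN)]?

The six octahedral sites form three mutually perpendicular trans pairs.
Each bipy is bidentate and must span two cis positions.
Systematic placement gives 4 geometric isomers: F cis (3 arrangements, 2 chiral); F trans.
Of these, 2 lack any improper symmetry element and so occur as enantiomeric pairs, giving 4 + 2 = 6 stereoisomers in total.

6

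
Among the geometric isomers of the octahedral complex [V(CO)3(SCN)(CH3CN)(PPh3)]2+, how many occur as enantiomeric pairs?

1

Systematic placement gives 4 geometric isomers: CO mer (3 arrangements); CO fac (chiral).
One of these lacks any improper symmetry element and so occurs as an enantiomeric pair, giving 4 + 1 = 5 stereoisomers in total.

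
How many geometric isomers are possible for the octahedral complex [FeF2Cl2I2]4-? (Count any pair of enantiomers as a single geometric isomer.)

5

Systematic placement gives 5 geometric isomers: F trans, Cl trans, I trans; F cis, Cl trans, I cis; F cis, Cl cis, I trans; F cis, Cl cis, I cis (chiral); F trans, Cl cis, I cis.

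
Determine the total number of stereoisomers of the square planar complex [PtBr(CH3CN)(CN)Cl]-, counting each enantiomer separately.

The distinct arrangements are (3 in all): (Br/CN trans, CH3CN/Cl trans); (Br/Cl trans, CH3CN/CN trans); (Br/CH3CN trans, CN/Cl trans).
Each arrangement has an internal mirror plane or centre of symmetry, so none is chiral.

3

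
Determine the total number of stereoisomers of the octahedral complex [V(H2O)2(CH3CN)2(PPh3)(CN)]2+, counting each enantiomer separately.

In an octahedral complex each vertex has one trans partner and four cis neighbours.
Working through the distinct placements yields 6 geometric isomers: H2O cis, CH3CN trans; H2O trans, CH3CN trans; H2O cis, CH3CN cis (3 arrangements, 2 chiral); H2O trans, CH3CN cis.
Of these, 2 lack any improper symmetry element and so occur as enantiomeric pairs, giving 6 + 2 = 8 stereoisomers in total.

8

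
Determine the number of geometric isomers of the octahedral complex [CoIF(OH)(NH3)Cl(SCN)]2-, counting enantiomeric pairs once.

The six octahedral sites form three mutually perpendicular trans pairs.
Systematic enumeration (placing each ligand type in turn and discarding arrangements equivalent by rotation or reflection) gives 15 geometric isomers.

15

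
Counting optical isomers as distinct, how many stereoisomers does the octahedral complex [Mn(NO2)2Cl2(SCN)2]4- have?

6

An octahedron has six vertices in three trans pairs; every non-trans pair is cis.
Working through the distinct placements yields 5 geometric isomers: NO2 trans, Cl trans, SCN trans; NO2 cis, Cl trans, SCN cis; NO2 cis, Cl cis, SCN trans; NO2 cis, Cl cis, SCN cis (chiral); NO2 trans, Cl cis, SCN cis.
One of these lacks any improper symmetry element and so occurs as an enantiomeric pair, giving 5 + 1 = 6 stereoisomers in total.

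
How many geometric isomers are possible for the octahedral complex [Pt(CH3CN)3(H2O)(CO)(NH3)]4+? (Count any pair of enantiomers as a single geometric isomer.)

An octahedron has six vertices in three trans pairs; every non-trans pair is cis.
Systematic placement gives 4 geometric isomers: CH3CN mer (3 arrangements); CH3CN fac (chiral).

4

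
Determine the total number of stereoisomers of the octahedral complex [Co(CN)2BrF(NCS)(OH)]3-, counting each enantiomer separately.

Placing the ligands in turn and identifying arrangements related by rotation or reflection leaves 9 distinct geometric isomers.
Of these, 6 lack any improper symmetry element and so occur as enantiomeric pairs, giving 9 + 6 = 15 stereoisomers in total.

15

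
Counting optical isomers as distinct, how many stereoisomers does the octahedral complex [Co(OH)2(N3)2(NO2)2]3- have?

Systematic placement gives 5 geometric isomers: OH trans, N3 trans, NO2 trans; OH cis, N3 trans, NO2 cis; OH trans, N3 cis, NO2 cis; OH cis, N3 cis, NO2 cis (chiral); OH cis, N3 cis, NO2 trans.
One of these lacks any improper symmetry element and so occurs as an enantiomeric pair, giving 5 + 1 = 6 stereoisomers in total.

6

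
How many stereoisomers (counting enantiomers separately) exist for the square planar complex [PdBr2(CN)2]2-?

2

In a square planar complex each vertex has one trans partner and two cis neighbours.
There are 2 geometric isomers: Br cis; Br trans.
Each arrangement has an internal mirror plane or centre of symmetry, so none is chiral.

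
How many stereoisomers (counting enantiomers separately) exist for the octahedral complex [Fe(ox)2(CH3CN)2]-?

The six octahedral sites form three mutually perpendicular trans pairs.
Each ox is bidentate and must span two cis positions.
The distinct arrangements are (2 in all): CH3CN trans; CH3CN cis (chiral).
One of these lacks any improper symmetry element and so occurs as an enantiomeric pair, giving 2 + 1 = 3 stereoisomers in total.

3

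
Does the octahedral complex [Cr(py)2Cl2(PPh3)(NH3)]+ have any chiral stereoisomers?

yes

An octahedron has six vertices in three trans pairs; every non-trans pair is cis.
Systematic placement gives 6 geometric isomers: py trans, Cl trans; py cis, Cl trans; py trans, Cl cis; py cis, Cl cis (3 arrangements, 2 chiral).
Of these, 2 lack any improper symmetry element and so occur as enantiomeric pairs, giving 6 + 2 = 8 stereoisomers in total.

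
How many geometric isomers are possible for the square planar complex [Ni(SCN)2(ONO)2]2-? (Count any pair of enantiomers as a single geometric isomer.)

The distinct arrangements are (2 in all): SCN cis; SCN trans.

2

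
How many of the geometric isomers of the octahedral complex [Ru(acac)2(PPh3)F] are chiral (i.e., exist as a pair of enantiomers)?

1

The six octahedral sites form three mutually perpendicular trans pairs.
Each acac is bidentate and must span two cis positions.
There are 2 geometric isomers: PPh3 and F mutually trans; PPh3 and F mutually cis (chiral).
One of these lacks any improper symmetry element and so occurs as an enantiomeric pair, giving 2 + 1 = 3 stereoisomers in total.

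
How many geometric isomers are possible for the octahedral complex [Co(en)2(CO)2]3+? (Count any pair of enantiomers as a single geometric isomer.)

2

An octahedron has six vertices in three trans pairs; every non-trans pair is cis.
Each en is bidentate and must span two cis positions.
Systematic placement gives 2 geometric isomers: CO trans; CO cis (chiral).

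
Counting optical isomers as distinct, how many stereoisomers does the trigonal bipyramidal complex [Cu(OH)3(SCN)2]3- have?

3

A trigonal bipyramid has two axial and three equatorial sites, which are chemically inequivalent.
There are 3 geometric isomers: SCN both equatorial; SCN one axial, one equatorial; SCN both axial.
Each arrangement has an internal mirror plane or centre of symmetry, so none is chiral.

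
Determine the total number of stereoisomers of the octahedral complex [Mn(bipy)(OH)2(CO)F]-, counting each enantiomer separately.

An octahedron has six vertices in three trans pairs; every non-trans pair is cis.
Each bipy is bidentate and must span two cis positions.
Working through the distinct placements yields 4 geometric isomers: OH cis (3 arrangements, 2 chiral); OH trans.
Of these, 2 lack any improper symmetry element and so occur as enantiomeric pairs, giving 4 + 2 = 6 stereoisomers in total.

6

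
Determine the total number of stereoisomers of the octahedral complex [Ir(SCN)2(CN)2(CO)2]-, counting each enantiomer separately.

6

An octahedron has six vertices in three trans pairs; every non-trans pair is cis.
Systematic placement gives 5 geometric isomers: SCN trans, CN trans, CO trans; SCN cis, CN trans, CO cis; SCN trans, CN cis, CO cis; SCN cis, CN cis, CO cis (chiral); SCN cis, CN cis, CO trans.
One of these lacks any improper symmetry element and so occurs as an enantiomeric pair, giving 5 + 1 = 6 stereoisomers in total.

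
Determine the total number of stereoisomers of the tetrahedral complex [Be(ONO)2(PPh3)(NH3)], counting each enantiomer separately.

Only one geometric arrangement is possible.

1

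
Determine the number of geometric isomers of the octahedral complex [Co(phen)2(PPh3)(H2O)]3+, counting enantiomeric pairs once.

2

An octahedron has six vertices in three trans pairs; every non-trans pair is cis.
Each phen is bidentate and must span two cis positions.
There are 2 geometric isomers: PPh3 and H2O mutually trans; PPh3 and H2O mutually cis (chiral).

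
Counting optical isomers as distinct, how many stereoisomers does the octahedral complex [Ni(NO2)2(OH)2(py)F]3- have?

In an octahedral complex each vertex has one trans partner and four cis neighbours.
There are 6 geometric isomers: NO2 cis, OH cis (3 arrangements, 2 chiral); NO2 cis, OH trans; NO2 trans, OH cis; NO2 trans, OH trans.
Of these, 2 lack any improper symmetry element and so occur as enantiomeric pairs, giving 6 + 2 = 8 stereoisomers in total.

8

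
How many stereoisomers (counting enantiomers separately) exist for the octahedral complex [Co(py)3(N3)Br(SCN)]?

An octahedron has six vertices in three trans pairs; every non-trans pair is cis.
The distinct arrangements are (4 in all): py mer (3 arrangements); py fac (chiral).
One of these lacks any improper symmetry element and so occurs as an enantiomeric pair, giving 4 + 1 = 5 stereoisomers in total.

5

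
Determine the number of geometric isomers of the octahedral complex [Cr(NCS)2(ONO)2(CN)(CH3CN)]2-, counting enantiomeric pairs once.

In an octahedral complex each vertex has one trans partner and four cis neighbours.
Working through the distinct placements yields 6 geometric isomers: NCS trans, ONO trans; NCS cis, ONO cis (3 arrangements, 2 chiral); NCS cis, ONO trans; NCS trans, ONO cis.

6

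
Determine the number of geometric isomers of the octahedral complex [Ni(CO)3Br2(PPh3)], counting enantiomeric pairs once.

There are 3 geometric isomers: CO mer, Br trans; CO fac, Br cis; CO mer, Br cis.

3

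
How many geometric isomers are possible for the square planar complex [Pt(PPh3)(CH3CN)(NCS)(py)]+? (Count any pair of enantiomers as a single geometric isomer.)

A square has two trans pairs of vertices; adjacent vertices are cis.
Working through the distinct placements yields 3 geometric isomers: (CH3CN/PPh3 trans, NCS/py trans); (CH3CN/py trans, NCS/PPh3 trans); (CH3CN/NCS trans, PPh3/py trans).

3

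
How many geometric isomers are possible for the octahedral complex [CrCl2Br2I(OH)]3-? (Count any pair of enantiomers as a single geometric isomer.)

6

In an octahedral complex each vertex has one trans partner and four cis neighbours.
Working through the distinct placements yields 6 geometric isomers: Cl trans, Br trans; Cl cis, Br trans; Cl cis, Br cis (3 arrangements, 2 chiral); Cl trans, Br cis.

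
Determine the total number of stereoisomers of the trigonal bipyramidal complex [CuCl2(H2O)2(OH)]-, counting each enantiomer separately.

6

A trigonal bipyramid has two axial and three equatorial sites, which are chemically inequivalent.
Placing the ligands in turn and identifying arrangements related by rotation or reflection leaves 5 distinct geometric isomers.
One of these lacks any improper symmetry element and so occurs as an enantiomeric pair, giving 5 + 1 = 6 stereoisomers in total.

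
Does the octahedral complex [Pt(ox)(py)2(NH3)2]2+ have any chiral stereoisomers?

Each ox is bidentate and must span two cis positions.
Working through the distinct placements yields 3 geometric isomers: py cis, NH3 trans; py trans, NH3 cis; py cis, NH3 cis (chiral).
One of these lacks any improper symmetry element and so occurs as an enantiomeric pair, giving 3 + 1 = 4 stereoisomers in total.

yes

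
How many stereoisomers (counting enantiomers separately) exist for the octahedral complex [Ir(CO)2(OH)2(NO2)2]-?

6

The six octahedral sites form three mutually perpendicular trans pairs.
There are 5 geometric isomers: CO trans, OH trans, NO2 trans; CO trans, OH cis, NO2 cis; CO cis, OH trans, NO2 cis; CO cis, OH cis, NO2 cis (chiral); CO cis, OH cis, NO2 trans.
One of these lacks any improper symmetry element and so occurs as an enantiomeric pair, giving 5 + 1 = 6 stereoisomers in total.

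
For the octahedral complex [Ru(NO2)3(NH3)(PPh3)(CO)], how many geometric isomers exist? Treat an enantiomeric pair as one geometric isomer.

Systematic placement gives 4 geometric isomers: NO2 mer (3 arrangements); NO2 fac (chiral).

4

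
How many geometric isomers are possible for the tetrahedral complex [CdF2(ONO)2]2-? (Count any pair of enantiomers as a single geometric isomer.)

In a tetrahedral complex all four positions are equivalent and every pair of ligands is adjacent — there is no cis/trans distinction.
Only one geometric arrangement is possible.

1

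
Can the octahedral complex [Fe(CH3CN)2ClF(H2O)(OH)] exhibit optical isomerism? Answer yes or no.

An octahedron has six vertices in three trans pairs; every non-trans pair is cis.
Exhaustive case analysis gives 9 geometric isomers.
Of these, 6 lack any improper symmetry element and so occur as enantiomeric pairs, giving 9 + 6 = 15 stereoisomers in total.

yes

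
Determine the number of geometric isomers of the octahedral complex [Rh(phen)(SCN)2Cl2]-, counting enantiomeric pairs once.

3

An octahedron has six vertices in three trans pairs; every non-trans pair is cis.
Each phen is bidentate and must span two cis positions.
Systematic placement gives 3 geometric isomers: SCN cis, Cl trans; SCN cis, Cl cis (chiral); SCN trans, Cl cis.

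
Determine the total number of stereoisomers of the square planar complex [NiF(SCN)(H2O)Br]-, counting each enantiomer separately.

3

A square has two trans pairs of vertices; adjacent vertices are cis.
There are 3 geometric isomers: (Br/H2O trans, F/SCN trans); (Br/SCN trans, F/H2O trans); (Br/F trans, H2O/SCN trans).
Each arrangement has an internal mirror plane or centre of symmetry, so none is chiral.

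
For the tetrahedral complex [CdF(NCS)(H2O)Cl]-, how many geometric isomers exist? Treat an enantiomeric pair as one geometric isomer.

All four vertices of a tetrahedron are equivalent and mutually adjacent, so cis/trans isomerism cannot arise.
Only one geometric arrangement is possible; it has no improper symmetry element, so it exists as a pair of enantiomers (2 stereoisomers).

1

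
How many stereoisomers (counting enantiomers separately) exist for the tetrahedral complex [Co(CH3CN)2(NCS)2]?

Only one geometric arrangement is possible.

1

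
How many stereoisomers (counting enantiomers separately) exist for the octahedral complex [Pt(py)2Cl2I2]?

In an octahedral complex each vertex has one trans partner and four cis neighbours.
Working through the distinct placements yields 5 geometric isomers: py trans, Cl trans, I trans; py cis, Cl trans, I cis; py trans, Cl cis, I cis; py cis, Cl cis, I cis (chiral); py cis, Cl cis, I trans.
One of these lacks any improper symmetry element and so occurs as an enantiomeric pair, giving 5 + 1 = 6 stereoisomers in total.

6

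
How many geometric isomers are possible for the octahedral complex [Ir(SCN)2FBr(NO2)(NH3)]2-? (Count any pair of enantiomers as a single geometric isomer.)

9

The six octahedral sites form three mutually perpendicular trans pairs.
Placing the ligands in turn and identifying arrangements related by rotation or reflection leaves 9 distinct geometric isomers.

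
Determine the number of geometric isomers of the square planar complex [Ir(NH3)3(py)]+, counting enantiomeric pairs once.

1

In a square planar complex each vertex has one trans partner and two cis neighbours.
Only one geometric arrangement is possible.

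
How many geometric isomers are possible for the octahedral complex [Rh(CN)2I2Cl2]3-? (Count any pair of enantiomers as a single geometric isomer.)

Systematic placement gives 5 geometric isomers: CN trans, I trans, Cl trans; CN trans, I cis, Cl cis; CN cis, I trans, Cl cis; CN cis, I cis, Cl cis (chiral); CN cis, I cis, Cl trans.

5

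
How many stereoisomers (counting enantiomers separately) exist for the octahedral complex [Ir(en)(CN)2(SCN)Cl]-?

6

Each en is bidentate and must span two cis positions.
The distinct arrangements are (4 in all): CN trans; CN cis (3 arrangements, 2 chiral).
Of these, 2 lack any improper symmetry element and so occur as enantiomeric pairs, giving 4 + 2 = 6 stereoisomers in total.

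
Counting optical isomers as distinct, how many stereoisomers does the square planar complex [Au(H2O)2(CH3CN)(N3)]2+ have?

2

The distinct arrangements are (2 in all): H2O cis; H2O trans.
Each arrangement has an internal mirror plane or centre of symmetry, so none is chiral.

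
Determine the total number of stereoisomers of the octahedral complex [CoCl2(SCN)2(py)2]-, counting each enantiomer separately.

An octahedron has six vertices in three trans pairs; every non-trans pair is cis.
Working through the distinct placements yields 5 geometric isomers: Cl trans, SCN trans, py trans; Cl trans, SCN cis, py cis; Cl cis, SCN cis, py trans; Cl cis, SCN cis, py cis (chiral); Cl cis, SCN trans, py cis.
One of these lacks any improper symmetry element and so occurs as an enantiomeric pair, giving 5 + 1 = 6 stereoisomers in total.

6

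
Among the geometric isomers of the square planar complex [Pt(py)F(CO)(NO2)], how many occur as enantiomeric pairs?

In a square planar complex each vertex has one trans partner and two cis neighbours.
The distinct arrangements are (3 in all): (CO/NO2 trans, F/py trans); (CO/py trans, F/NO2 trans); (CO/F trans, NO2/py trans).
Each arrangement has an internal mirror plane or centre of symmetry, so none is chiral.

0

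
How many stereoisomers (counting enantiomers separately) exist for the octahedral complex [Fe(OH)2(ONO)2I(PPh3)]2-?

8

An octahedron has six vertices in three trans pairs; every non-trans pair is cis.
There are 6 geometric isomers: OH cis, ONO cis (3 arrangements, 2 chiral); OH cis, ONO trans; OH trans, ONO cis; OH trans, ONO trans.
Of these, 2 lack any improper symmetry element and so occur as enantiomeric pairs, giving 6 + 2 = 8 stereoisomers in total.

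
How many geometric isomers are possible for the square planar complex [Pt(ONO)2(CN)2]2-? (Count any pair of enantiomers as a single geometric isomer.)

The distinct arrangements are (2 in all): ONO cis; ONO trans.

2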